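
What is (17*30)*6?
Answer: 3060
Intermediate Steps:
(17*30)*6 = 510*6 = 3060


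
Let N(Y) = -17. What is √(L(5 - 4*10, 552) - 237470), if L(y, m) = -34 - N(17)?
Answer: I*√237487 ≈ 487.33*I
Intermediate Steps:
L(y, m) = -17 (L(y, m) = -34 - 1*(-17) = -34 + 17 = -17)
√(L(5 - 4*10, 552) - 237470) = √(-17 - 237470) = √(-237487) = I*√237487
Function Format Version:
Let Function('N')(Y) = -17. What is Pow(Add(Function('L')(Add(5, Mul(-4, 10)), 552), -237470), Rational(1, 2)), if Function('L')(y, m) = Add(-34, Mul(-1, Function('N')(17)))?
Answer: Mul(I, Pow(237487, Rational(1, 2))) ≈ Mul(487.33, I)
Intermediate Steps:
Function('L')(y, m) = -17 (Function('L')(y, m) = Add(-34, Mul(-1, -17)) = Add(-34, 17) = -17)
Pow(Add(Function('L')(Add(5, Mul(-4, 10)), 552), -237470), Rational(1, 2)) = Pow(Add(-17, -237470), Rational(1, 2)) = Pow(-237487, Rational(1, 2)) = Mul(I, Pow(237487, Rational(1, 2)))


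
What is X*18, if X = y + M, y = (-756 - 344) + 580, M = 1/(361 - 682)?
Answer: -1001526/107 ≈ -9360.1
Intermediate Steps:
M = -1/321 (M = 1/(-321) = -1/321 ≈ -0.0031153)
y = -520 (y = -1100 + 580 = -520)
X = -166921/321 (X = -520 - 1/321 = -166921/321 ≈ -520.00)
X*18 = -166921/321*18 = -1001526/107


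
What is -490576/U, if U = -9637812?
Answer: 122644/2409453 ≈ 0.050901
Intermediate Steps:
-490576/U = -490576/(-9637812) = -490576*(-1/9637812) = 122644/2409453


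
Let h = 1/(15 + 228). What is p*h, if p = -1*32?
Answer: -32/243 ≈ -0.13169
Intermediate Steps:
p = -32
h = 1/243 ≈ 0.0041152
p*h = -32*1/243 = -32/243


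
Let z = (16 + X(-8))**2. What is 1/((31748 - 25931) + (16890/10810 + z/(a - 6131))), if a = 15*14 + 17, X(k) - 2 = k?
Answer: 1595556/9283815191 ≈ 0.00017186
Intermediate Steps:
X(k) = 2 + k
a = 227 (a = 210 + 17 = 227)
z = 100 (z = (16 + (2 - 8))**2 = (16 - 6)**2 = 10**2 = 100)
1/((31748 - 25931) + (16890/10810 + z/(a - 6131))) = 1/((31748 - 25931) + (16890/10810 + 100/(227 - 6131))) = 1/(5817 + (16890*(1/10810) + 100/(-5904))) = 1/(5817 + (1689/1081 + 100*(-1/5904))) = 1/(5817 + (1689/1081 - 25/1476)) = 1/(5817 + 2465939/1595556) = 1/(9283815191/1595556) = 1595556/9283815191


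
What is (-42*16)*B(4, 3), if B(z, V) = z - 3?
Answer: -672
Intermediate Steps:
B(z, V) = -3 + z
(-42*16)*B(4, 3) = (-42*16)*(-3 + 4) = -672*1 = -672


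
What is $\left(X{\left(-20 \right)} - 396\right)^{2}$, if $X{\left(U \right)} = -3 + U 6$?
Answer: $269361$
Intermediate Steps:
$X{\left(U \right)} = -3 + 6 U$
$\left(X{\left(-20 \right)} - 396\right)^{2} = \left(\left(-3 + 6 \left(-20\right)\right) - 396\right)^{2} = \left(\left(-3 - 120\right) - 396\right)^{2} = \left(-123 - 396\right)^{2} = \left(-519\right)^{2} = 269361$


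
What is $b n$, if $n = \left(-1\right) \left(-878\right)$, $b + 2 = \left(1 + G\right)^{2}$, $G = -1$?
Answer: $-1756$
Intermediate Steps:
$b = -2$ ($b = -2 + \left(1 - 1\right)^{2} = -2 + 0^{2} = -2 + 0 = -2$)
$n = 878$
$b n = \left(-2\right) 878 = -1756$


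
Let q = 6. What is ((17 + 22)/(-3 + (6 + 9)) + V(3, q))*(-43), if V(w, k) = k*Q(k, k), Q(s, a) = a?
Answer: -6751/4 ≈ -1687.8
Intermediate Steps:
V(w, k) = k² (V(w, k) = k*k = k²)
((17 + 22)/(-3 + (6 + 9)) + V(3, q))*(-43) = ((17 + 22)/(-3 + (6 + 9)) + 6²)*(-43) = (39/(-3 + 15) + 36)*(-43) = (39/12 + 36)*(-43) = (39*(1/12) + 36)*(-43) = (13/4 + 36)*(-43) = (157/4)*(-43) = -6751/4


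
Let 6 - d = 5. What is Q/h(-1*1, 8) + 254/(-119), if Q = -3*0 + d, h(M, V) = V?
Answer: -1913/952 ≈ -2.0095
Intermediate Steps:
d = 1 (d = 6 - 1*5 = 6 - 5 = 1)
Q = 1 (Q = -3*0 + 1 = 0 + 1 = 1)
Q/h(-1*1, 8) + 254/(-119) = 1/8 + 254/(-119) = 1*(⅛) + 254*(-1/119) = ⅛ - 254/119 = -1913/952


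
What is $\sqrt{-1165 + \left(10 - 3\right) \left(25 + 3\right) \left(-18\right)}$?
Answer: $19 i \sqrt{13} \approx 68.505 i$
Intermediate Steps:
$\sqrt{-1165 + \left(10 - 3\right) \left(25 + 3\right) \left(-18\right)} = \sqrt{-1165 + 7 \cdot 28 \left(-18\right)} = \sqrt{-1165 + 196 \left(-18\right)} = \sqrt{-1165 - 3528} = \sqrt{-4693} = 19 i \sqrt{13}$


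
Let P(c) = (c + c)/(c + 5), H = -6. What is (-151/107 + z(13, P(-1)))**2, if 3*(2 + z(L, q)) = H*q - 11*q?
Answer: 137641/412164 ≈ 0.33395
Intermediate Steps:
P(c) = 2*c/(5 + c) (P(c) = (2*c)/(5 + c) = 2*c/(5 + c))
z(L, q) = -2 - 17*q/3 (z(L, q) = -2 + (-6*q - 11*q)/3 = -2 + (-17*q)/3 = -2 - 17*q/3)
(-151/107 + z(13, P(-1)))**2 = (-151/107 + (-2 - 34*(-1)/(3*(5 - 1))))**2 = (-151*1/107 + (-2 - 34*(-1)/(3*4)))**2 = (-151/107 + (-2 - 34*(-1)/(3*4)))**2 = (-151/107 + (-2 - 17/3*(-1/2)))**2 = (-151/107 + (-2 + 17/6))**2 = (-151/107 + 5/6)**2 = (-371/642)**2 = 137641/412164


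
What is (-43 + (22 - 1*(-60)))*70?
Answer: 2730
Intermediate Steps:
(-43 + (22 - 1*(-60)))*70 = (-43 + (22 + 60))*70 = (-43 + 82)*70 = 39*70 = 2730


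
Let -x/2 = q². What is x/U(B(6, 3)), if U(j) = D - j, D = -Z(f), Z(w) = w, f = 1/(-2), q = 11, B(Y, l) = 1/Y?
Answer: -726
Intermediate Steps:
f = -½ (f = 1*(-½) = -½ ≈ -0.50000)
D = ½ (D = -1*(-½) = ½ ≈ 0.50000)
x = -242 (x = -2*11² = -2*121 = -242)
U(j) = ½ - j
x/U(B(6, 3)) = -242/(½ - 1/6) = -242/(½ - 1*⅙) = -242/(½ - ⅙) = -242/⅓ = -242*3 = -726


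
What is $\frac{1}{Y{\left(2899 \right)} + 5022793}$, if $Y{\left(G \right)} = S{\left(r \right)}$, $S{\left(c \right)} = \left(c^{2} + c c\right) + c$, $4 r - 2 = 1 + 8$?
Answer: $\frac{8}{40182487} \approx 1.9909 \cdot 10^{-7}$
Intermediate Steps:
$r = \frac{11}{4}$ ($r = \frac{1}{2} + \frac{1 + 8}{4} = \frac{1}{2} + \frac{1}{4} \cdot 9 = \frac{1}{2} + \frac{9}{4} = \frac{11}{4} \approx 2.75$)
$S{\left(c \right)} = c + 2 c^{2}$ ($S{\left(c \right)} = \left(c^{2} + c^{2}\right) + c = 2 c^{2} + c = c + 2 c^{2}$)
$Y{\left(G \right)} = \frac{143}{8}$ ($Y{\left(G \right)} = \frac{11 \left(1 + 2 \cdot \frac{11}{4}\right)}{4} = \frac{11 \left(1 + \frac{11}{2}\right)}{4} = \frac{11}{4} \cdot \frac{13}{2} = \frac{143}{8}$)
$\frac{1}{Y{\left(2899 \right)} + 5022793} = \frac{1}{\frac{143}{8} + 5022793} = \frac{1}{\frac{40182487}{8}} = \frac{8}{40182487}$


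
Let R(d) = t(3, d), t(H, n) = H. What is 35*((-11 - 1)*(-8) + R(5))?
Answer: 3465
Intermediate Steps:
R(d) = 3
35*((-11 - 1)*(-8) + R(5)) = 35*((-11 - 1)*(-8) + 3) = 35*(-12*(-8) + 3) = 35*(96 + 3) = 35*99 = 3465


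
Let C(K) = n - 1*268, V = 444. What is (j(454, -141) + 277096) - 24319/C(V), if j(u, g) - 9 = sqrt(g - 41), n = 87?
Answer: 50180324/181 + I*sqrt(182) ≈ 2.7724e+5 + 13.491*I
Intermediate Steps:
j(u, g) = 9 + sqrt(-41 + g) (j(u, g) = 9 + sqrt(g - 41) = 9 + sqrt(-41 + g))
C(K) = -181 (C(K) = 87 - 1*268 = 87 - 268 = -181)
(j(454, -141) + 277096) - 24319/C(V) = ((9 + sqrt(-41 - 141)) + 277096) - 24319/(-181) = ((9 + sqrt(-182)) + 277096) - 24319*(-1/181) = ((9 + I*sqrt(182)) + 277096) + 24319/181 = (277105 + I*sqrt(182)) + 24319/181 = 50180324/181 + I*sqrt(182)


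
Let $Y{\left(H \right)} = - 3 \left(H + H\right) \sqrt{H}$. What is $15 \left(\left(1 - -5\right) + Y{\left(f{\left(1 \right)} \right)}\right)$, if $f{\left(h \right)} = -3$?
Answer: $90 + 270 i \sqrt{3} \approx 90.0 + 467.65 i$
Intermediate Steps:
$Y{\left(H \right)} = - 6 H^{\frac{3}{2}}$ ($Y{\left(H \right)} = - 3 \cdot 2 H \sqrt{H} = - 6 H \sqrt{H} = - 6 H^{\frac{3}{2}}$)
$15 \left(\left(1 - -5\right) + Y{\left(f{\left(1 \right)} \right)}\right) = 15 \left(\left(1 - -5\right) - 6 \left(-3\right)^{\frac{3}{2}}\right) = 15 \left(\left(1 + 5\right) - 6 \left(- 3 i \sqrt{3}\right)\right) = 15 \left(6 + 18 i \sqrt{3}\right) = 90 + 270 i \sqrt{3}$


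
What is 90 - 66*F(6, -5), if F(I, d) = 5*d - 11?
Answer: 2466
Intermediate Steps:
F(I, d) = -11 + 5*d
90 - 66*F(6, -5) = 90 - 66*(-11 + 5*(-5)) = 90 - 66*(-11 - 25) = 90 - 66*(-36) = 90 + 2376 = 2466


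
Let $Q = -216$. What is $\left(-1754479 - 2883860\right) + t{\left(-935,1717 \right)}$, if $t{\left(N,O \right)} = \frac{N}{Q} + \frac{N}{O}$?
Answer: $- \frac{101189921069}{21816} \approx -4.6383 \cdot 10^{6}$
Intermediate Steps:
$t{\left(N,O \right)} = - \frac{N}{216} + \frac{N}{O}$ ($t{\left(N,O \right)} = \frac{N}{-216} + \frac{N}{O} = N \left(- \frac{1}{216}\right) + \frac{N}{O} = - \frac{N}{216} + \frac{N}{O}$)
$\left(-1754479 - 2883860\right) + t{\left(-935,1717 \right)} = \left(-1754479 - 2883860\right) - \left(- \frac{935}{216} + \frac{935}{1717}\right) = -4638339 + \left(\frac{935}{216} - \frac{55}{101}\right) = -4638339 + \frac{82555}{21816} = - \frac{101189921069}{21816}$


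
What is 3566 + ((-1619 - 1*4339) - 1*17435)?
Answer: -19827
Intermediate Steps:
3566 + ((-1619 - 1*4339) - 1*17435) = 3566 + ((-1619 - 4339) - 17435) = 3566 + (-5958 - 17435) = 3566 - 23393 = -19827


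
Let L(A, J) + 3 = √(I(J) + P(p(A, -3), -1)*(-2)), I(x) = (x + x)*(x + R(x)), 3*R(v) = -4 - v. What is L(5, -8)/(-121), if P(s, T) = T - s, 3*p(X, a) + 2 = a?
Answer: 3/121 - 2*√237/363 ≈ -0.060026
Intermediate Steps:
p(X, a) = -⅔ + a/3
R(v) = -4/3 - v/3 (R(v) = (-4 - v)/3 = -4/3 - v/3)
I(x) = 2*x*(-4/3 + 2*x/3) (I(x) = (x + x)*(x + (-4/3 - x/3)) = (2*x)*(-4/3 + 2*x/3) = 2*x*(-4/3 + 2*x/3))
L(A, J) = -3 + √(-4/3 + 4*J*(-2 + J)/3) (L(A, J) = -3 + √(4*J*(-2 + J)/3 + (-1 - (-⅔ + (⅓)*(-3)))*(-2)) = -3 + √(4*J*(-2 + J)/3 + (-1 - (-⅔ - 1))*(-2)) = -3 + √(4*J*(-2 + J)/3 + (-1 - 1*(-5/3))*(-2)) = -3 + √(4*J*(-2 + J)/3 + (-1 + 5/3)*(-2)) = -3 + √(4*J*(-2 + J)/3 + (⅔)*(-2)) = -3 + √(4*J*(-2 + J)/3 - 4/3) = -3 + √(-4/3 + 4*J*(-2 + J)/3))
L(5, -8)/(-121) = (-3 + 2*√3*√(-1 - 8*(-2 - 8))/3)/(-121) = (-3 + 2*√3*√(-1 - 8*(-10))/3)*(-1/121) = (-3 + 2*√3*√(-1 + 80)/3)*(-1/121) = (-3 + 2*√3*√79/3)*(-1/121) = (-3 + 2*√237/3)*(-1/121) = 3/121 - 2*√237/363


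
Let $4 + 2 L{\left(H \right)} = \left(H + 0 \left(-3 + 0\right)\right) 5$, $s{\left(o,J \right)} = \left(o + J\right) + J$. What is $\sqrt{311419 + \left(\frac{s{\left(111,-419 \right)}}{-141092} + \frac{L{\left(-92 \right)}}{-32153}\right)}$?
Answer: $\frac{\sqrt{1602259709920583148415211}}{2268265538} \approx 558.05$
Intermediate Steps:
$s{\left(o,J \right)} = o + 2 J$ ($s{\left(o,J \right)} = \left(J + o\right) + J = o + 2 J$)
$L{\left(H \right)} = -2 + \frac{5 H}{2}$ ($L{\left(H \right)} = -2 + \frac{\left(H + 0 \left(-3 + 0\right)\right) 5}{2} = -2 + \frac{\left(H + 0 \left(-3\right)\right) 5}{2} = -2 + \frac{\left(H + 0\right) 5}{2} = -2 + \frac{H 5}{2} = -2 + \frac{5 H}{2}$)
$\sqrt{311419 + \left(\frac{s{\left(111,-419 \right)}}{-141092} + \frac{L{\left(-92 \right)}}{-32153}\right)} = \sqrt{311419 + \left(\frac{111 + 2 \left(-419\right)}{-141092} + \frac{-2 + \frac{5}{2} \left(-92\right)}{-32153}\right)} = \sqrt{311419 + \left(\left(111 - 838\right) \left(- \frac{1}{141092}\right) + \left(-2 - 230\right) \left(- \frac{1}{32153}\right)\right)} = \sqrt{311419 - - \frac{56108575}{4536531076}} = \sqrt{311419 + \left(\frac{727}{141092} + \frac{232}{32153}\right)} = \sqrt{311419 + \frac{56108575}{4536531076}} = \sqrt{\frac{1412762027265419}{4536531076}} = \frac{\sqrt{1602259709920583148415211}}{2268265538}$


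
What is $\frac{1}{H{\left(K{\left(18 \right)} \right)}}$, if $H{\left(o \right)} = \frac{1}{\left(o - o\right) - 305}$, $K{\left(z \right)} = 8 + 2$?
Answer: $-305$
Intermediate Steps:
$K{\left(z \right)} = 10$
$H{\left(o \right)} = - \frac{1}{305}$ ($H{\left(o \right)} = \frac{1}{0 - 305} = \frac{1}{-305} = - \frac{1}{305}$)
$\frac{1}{H{\left(K{\left(18 \right)} \right)}} = \frac{1}{- \frac{1}{305}} = -305$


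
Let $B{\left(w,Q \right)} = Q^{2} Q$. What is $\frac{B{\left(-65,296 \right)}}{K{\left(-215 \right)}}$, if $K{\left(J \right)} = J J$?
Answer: $\frac{25934336}{46225} \approx 561.05$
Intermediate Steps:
$B{\left(w,Q \right)} = Q^{3}$
$K{\left(J \right)} = J^{2}$
$\frac{B{\left(-65,296 \right)}}{K{\left(-215 \right)}} = \frac{296^{3}}{\left(-215\right)^{2}} = \frac{25934336}{46225}$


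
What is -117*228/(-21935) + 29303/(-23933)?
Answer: -4324597/524970355 ≈ -0.0082378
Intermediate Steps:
-117*228/(-21935) + 29303/(-23933) = -26676*(-1/21935) + 29303*(-1/23933) = 26676/21935 - 29303/23933 = -4324597/524970355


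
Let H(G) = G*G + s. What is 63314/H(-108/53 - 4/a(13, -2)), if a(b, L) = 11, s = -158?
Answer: -10759866073/25871231 ≈ -415.90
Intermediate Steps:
H(G) = -158 + G**2 (H(G) = G*G - 158 = G**2 - 158 = -158 + G**2)
63314/H(-108/53 - 4/a(13, -2)) = 63314/(-158 + (-108/53 - 4/11)**2) = 63314/(-158 + (-1400/583)**2) = 63314/(-158 + 1960000/339889) = 63314/(-51742462/339889) = 63314*(-339889/51742462) = -10759866073/25871231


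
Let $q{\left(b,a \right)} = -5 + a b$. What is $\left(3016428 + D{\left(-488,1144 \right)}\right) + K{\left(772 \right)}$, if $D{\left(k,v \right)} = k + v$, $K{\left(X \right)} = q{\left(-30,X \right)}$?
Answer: $2993919$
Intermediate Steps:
$K{\left(X \right)} = -5 - 30 X$ ($K{\left(X \right)} = -5 + X \left(-30\right) = -5 - 30 X$)
$\left(3016428 + D{\left(-488,1144 \right)}\right) + K{\left(772 \right)} = \left(3016428 + \left(-488 + 1144\right)\right) - 23165 = \left(3016428 + 656\right) - 23165 = 3017084 - 23165 = 2993919$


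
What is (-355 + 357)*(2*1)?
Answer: 4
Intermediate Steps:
(-355 + 357)*(2*1) = 2*2 = 4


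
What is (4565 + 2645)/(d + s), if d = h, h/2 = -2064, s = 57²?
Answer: -7210/879 ≈ -8.2025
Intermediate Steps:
s = 3249
h = -4128 (h = 2*(-2064) = -4128)
d = -4128
(4565 + 2645)/(d + s) = (4565 + 2645)/(-4128 + 3249) = 7210/(-879) = 7210*(-1/879) = -7210/879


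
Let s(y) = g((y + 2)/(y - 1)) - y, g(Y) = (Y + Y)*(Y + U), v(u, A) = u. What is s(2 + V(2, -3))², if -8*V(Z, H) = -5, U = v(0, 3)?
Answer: 336906025/1827904 ≈ 184.31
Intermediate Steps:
U = 0
g(Y) = 2*Y² (g(Y) = (Y + Y)*(Y + 0) = (2*Y)*Y = 2*Y²)
V(Z, H) = 5/8 (V(Z, H) = -⅛*(-5) = 5/8)
s(y) = -y + 2*(2 + y)²/(-1 + y)² (s(y) = 2*((y + 2)/(y - 1))² - y = 2*((2 + y)/(-1 + y))² - y = 2*((2 + y)²/(-1 + y)²) - y = 2*(2 + y)²/(-1 + y)² - y = -y + 2*(2 + y)²/(-1 + y)²)
s(2 + V(2, -3))² = (-(2 + 5/8) + 2*(2 + (2 + 5/8))²/(-1 + (2 + 5/8))²)² = (-1*21/8 + 2*(2 + 21/8)²/(-1 + 21/8)²)² = (-21/8 + 2*(37/8)²/(13/8)²)² = (-21/8 + 2*(64/169)*(1369/64))² = (-21/8 + 2738/169)² = (18355/1352)² = 336906025/1827904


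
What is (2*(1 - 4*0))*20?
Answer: 40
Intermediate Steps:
(2*(1 - 4*0))*20 = (2*(1 + 0))*20 = (2*1)*20 = 2*20 = 40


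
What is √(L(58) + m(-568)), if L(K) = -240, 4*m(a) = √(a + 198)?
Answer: √(-960 + I*√370)/2 ≈ 0.1552 + 15.493*I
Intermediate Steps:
m(a) = √(198 + a)/4 (m(a) = √(a + 198)/4 = √(198 + a)/4)
√(L(58) + m(-568)) = √(-240 + √(198 - 568)/4) = √(-240 + √(-370)/4) = √(-240 + (I*√370)/4) = √(-240 + I*√370/4)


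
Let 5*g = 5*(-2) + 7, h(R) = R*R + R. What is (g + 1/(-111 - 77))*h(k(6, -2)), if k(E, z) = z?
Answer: -569/470 ≈ -1.2106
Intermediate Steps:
h(R) = R + R² (h(R) = R² + R = R + R²)
g = -⅗ (g = (5*(-2) + 7)/5 = (-10 + 7)/5 = (⅕)*(-3) = -⅗ ≈ -0.60000)
(g + 1/(-111 - 77))*h(k(6, -2)) = (-⅗ + 1/(-111 - 77))*(-2*(1 - 2)) = (-⅗ + 1/(-188))*(-2*(-1)) = (-⅗ - 1/188)*2 = -569/940*2 = -569/470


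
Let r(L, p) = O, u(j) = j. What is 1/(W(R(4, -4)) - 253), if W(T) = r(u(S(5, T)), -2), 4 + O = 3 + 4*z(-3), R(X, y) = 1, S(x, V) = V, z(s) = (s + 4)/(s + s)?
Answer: -3/764 ≈ -0.0039267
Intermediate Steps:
z(s) = (4 + s)/(2*s) (z(s) = (4 + s)/((2*s)) = (4 + s)*(1/(2*s)) = (4 + s)/(2*s))
O = -5/3 (O = -4 + (3 + 4*((½)*(4 - 3)/(-3))) = -4 + (3 + 4*((½)*(-⅓)*1)) = -4 + (3 + 4*(-⅙)) = -4 + (3 - ⅔) = -4 + 7/3 = -5/3 ≈ -1.6667)
r(L, p) = -5/3
W(T) = -5/3
1/(W(R(4, -4)) - 253) = 1/(-5/3 - 253) = 1/(-764/3) = -3/764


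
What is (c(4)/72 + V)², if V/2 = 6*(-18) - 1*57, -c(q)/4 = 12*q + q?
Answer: 8976016/81 ≈ 1.1082e+5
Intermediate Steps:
c(q) = -52*q (c(q) = -4*(12*q + q) = -52*q)
V = -330 (V = 2*(6*(-18) - 1*57) = 2*(-108 - 57) = 2*(-165) = -330)
(c(4)/72 + V)² = (-52*4/72 - 330)² = (-208*1/72 - 330)² = (-26/9 - 330)² = (-2996/9)² = 8976016/81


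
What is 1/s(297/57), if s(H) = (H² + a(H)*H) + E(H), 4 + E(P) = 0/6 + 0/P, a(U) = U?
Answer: 361/18158 ≈ 0.019881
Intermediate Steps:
E(P) = -4 (E(P) = -4 + (0/6 + 0/P) = -4 + (0*(⅙) + 0) = -4 + (0 + 0) = -4 + 0 = -4)
s(H) = -4 + 2*H² (s(H) = (H² + H*H) - 4 = (H² + H²) - 4 = 2*H² - 4 = -4 + 2*H²)
1/s(297/57) = 1/(-4 + 2*(297/57)²) = 1/(-4 + 2*(297*(1/57))²) = 1/(-4 + 2*(99/19)²) = 1/(-4 + 2*(9801/361)) = 1/(-4 + 19602/361) = 1/(18158/361) = 361/18158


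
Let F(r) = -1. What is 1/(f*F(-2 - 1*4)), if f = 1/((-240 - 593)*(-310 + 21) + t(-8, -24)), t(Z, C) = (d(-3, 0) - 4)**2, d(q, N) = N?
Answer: -240753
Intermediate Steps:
t(Z, C) = 16 (t(Z, C) = (0 - 4)**2 = (-4)**2 = 16)
f = 1/240753 (f = 1/((-240 - 593)*(-310 + 21) + 16) = 1/(-833*(-289) + 16) = 1/(240737 + 16) = 1/240753 ≈ 4.1536e-6)
1/(f*F(-2 - 1*4)) = 1/((1/240753)*(-1)) = 1/(-1/240753) = -240753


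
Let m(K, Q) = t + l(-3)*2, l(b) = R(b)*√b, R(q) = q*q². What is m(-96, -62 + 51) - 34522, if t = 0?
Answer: -34522 - 54*I*√3 ≈ -34522.0 - 93.531*I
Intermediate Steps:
R(q) = q³
l(b) = b^(7/2) (l(b) = b³*√b = b^(7/2))
m(K, Q) = -54*I*√3 (m(K, Q) = 0 + (-3)^(7/2)*2 = 0 - 27*I*√3*2 = 0 - 54*I*√3 = -54*I*√3)
m(-96, -62 + 51) - 34522 = -54*I*√3 - 34522 = -34522 - 54*I*√3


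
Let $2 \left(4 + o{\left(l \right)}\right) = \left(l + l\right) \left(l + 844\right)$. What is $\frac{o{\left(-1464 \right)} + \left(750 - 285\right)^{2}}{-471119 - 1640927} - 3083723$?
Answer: $- \frac{6512965951159}{2112046} \approx -3.0837 \cdot 10^{6}$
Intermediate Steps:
$o{\left(l \right)} = -4 + l \left(844 + l\right)$ ($o{\left(l \right)} = -4 + \frac{\left(l + l\right) \left(l + 844\right)}{2} = -4 + \frac{2 l \left(844 + l\right)}{2} = -4 + l \left(844 + l\right)$)
$\frac{o{\left(-1464 \right)} + \left(750 - 285\right)^{2}}{-471119 - 1640927} - 3083723 = \frac{\left(-4 + \left(-1464\right)^{2} + 844 \left(-1464\right)\right) + \left(750 - 285\right)^{2}}{-471119 - 1640927} - 3083723 = \frac{\left(-4 + 2143296 - 1235616\right) + 465^{2}}{-2112046} - 3083723 = \left(907676 + 216225\right) \left(- \frac{1}{2112046}\right) - 3083723 = 1123901 \left(- \frac{1}{2112046}\right) - 3083723 = - \frac{1123901}{2112046} - 3083723 = - \frac{6512965951159}{2112046}$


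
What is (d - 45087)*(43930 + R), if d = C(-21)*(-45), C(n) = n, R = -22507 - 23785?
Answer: 104263404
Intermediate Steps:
R = -46292
d = 945 (d = -21*(-45) = 945)
(d - 45087)*(43930 + R) = (945 - 45087)*(43930 - 46292) = -44142*(-2362) = 104263404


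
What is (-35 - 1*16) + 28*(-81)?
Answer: -2319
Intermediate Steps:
(-35 - 1*16) + 28*(-81) = (-35 - 16) - 2268 = -51 - 2268 = -2319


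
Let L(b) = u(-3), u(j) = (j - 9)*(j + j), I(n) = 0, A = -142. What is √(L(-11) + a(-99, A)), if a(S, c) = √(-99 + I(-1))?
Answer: √(72 + 3*I*√11) ≈ 8.5054 + 0.58491*I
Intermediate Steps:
u(j) = 2*j*(-9 + j) (u(j) = (-9 + j)*(2*j) = 2*j*(-9 + j))
a(S, c) = 3*I*√11 (a(S, c) = √(-99 + 0) = √(-99) = 3*I*√11)
L(b) = 72 (L(b) = 2*(-3)*(-9 - 3) = 2*(-3)*(-12) = 72)
√(L(-11) + a(-99, A)) = √(72 + 3*I*√11)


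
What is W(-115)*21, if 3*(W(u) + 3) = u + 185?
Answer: 427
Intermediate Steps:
W(u) = 176/3 + u/3 (W(u) = -3 + (u + 185)/3 = -3 + (185 + u)/3 = -3 + (185/3 + u/3) = 176/3 + u/3)
W(-115)*21 = (176/3 + (⅓)*(-115))*21 = (176/3 - 115/3)*21 = (61/3)*21 = 427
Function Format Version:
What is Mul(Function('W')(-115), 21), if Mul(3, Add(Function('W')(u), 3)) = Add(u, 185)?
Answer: 427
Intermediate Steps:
Function('W')(u) = Add(Rational(176, 3), Mul(Rational(1, 3), u)) (Function('W')(u) = Add(-3, Mul(Rational(1, 3), Add(u, 185))) = Add(-3, Mul(Rational(1, 3), Add(185, u))) = Add(-3, Add(Rational(185, 3), Mul(Rational(1, 3), u))) = Add(Rational(176, 3), Mul(Rational(1, 3), u)))
Mul(Function('W')(-115), 21) = Mul(Add(Rational(176, 3), Mul(Rational(1, 3), -115)), 21) = Mul(Add(Rational(176, 3), Rational(-115, 3)), 21) = Mul(Rational(61, 3), 21) = 427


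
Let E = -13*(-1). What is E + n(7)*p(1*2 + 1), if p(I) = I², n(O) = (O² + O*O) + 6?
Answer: 949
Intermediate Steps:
E = 13
n(O) = 6 + 2*O² (n(O) = (O² + O²) + 6 = 2*O² + 6 = 6 + 2*O²)
E + n(7)*p(1*2 + 1) = 13 + (6 + 2*7²)*(1*2 + 1)² = 13 + (6 + 2*49)*(2 + 1)² = 13 + (6 + 98)*3² = 13 + 104*9 = 13 + 936 = 949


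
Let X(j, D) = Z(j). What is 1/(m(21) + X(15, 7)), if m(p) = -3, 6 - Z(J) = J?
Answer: -1/12 ≈ -0.083333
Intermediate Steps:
Z(J) = 6 - J
X(j, D) = 6 - j
1/(m(21) + X(15, 7)) = 1/(-3 + (6 - 1*15)) = 1/(-3 + (6 - 15)) = 1/(-3 - 9) = 1/(-12) = -1/12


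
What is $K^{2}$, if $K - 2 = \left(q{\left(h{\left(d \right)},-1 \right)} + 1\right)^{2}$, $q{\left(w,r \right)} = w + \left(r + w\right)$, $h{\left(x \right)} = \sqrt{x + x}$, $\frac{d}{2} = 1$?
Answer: $324$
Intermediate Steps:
$d = 2$ ($d = 2 \cdot 1 = 2$)
$h{\left(x \right)} = \sqrt{2} \sqrt{x}$ ($h{\left(x \right)} = \sqrt{2 x} = \sqrt{2} \sqrt{x}$)
$q{\left(w,r \right)} = r + 2 w$
$K = 18$ ($K = 2 + \left(\left(-1 + 2 \sqrt{2} \sqrt{2}\right) + 1\right)^{2} = 2 + \left(\left(-1 + 2 \cdot 2\right) + 1\right)^{2} = 2 + \left(\left(-1 + 4\right) + 1\right)^{2} = 2 + \left(3 + 1\right)^{2} = 2 + 4^{2} = 2 + 16 = 18$)
$K^{2} = 18^{2} = 324$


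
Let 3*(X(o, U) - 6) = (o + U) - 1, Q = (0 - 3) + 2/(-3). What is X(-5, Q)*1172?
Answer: 29300/9 ≈ 3255.6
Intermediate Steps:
Q = -11/3 (Q = -3 + 2*(-⅓) = -3 - ⅔ = -11/3 ≈ -3.6667)
X(o, U) = 17/3 + U/3 + o/3 (X(o, U) = 6 + ((o + U) - 1)/3 = 6 + ((U + o) - 1)/3 = 6 + (-1 + U + o)/3 = 6 + (-⅓ + U/3 + o/3) = 17/3 + U/3 + o/3)
X(-5, Q)*1172 = (17/3 + (⅓)*(-11/3) + (⅓)*(-5))*1172 = (17/3 - 11/9 - 5/3)*1172 = (25/9)*1172 = 29300/9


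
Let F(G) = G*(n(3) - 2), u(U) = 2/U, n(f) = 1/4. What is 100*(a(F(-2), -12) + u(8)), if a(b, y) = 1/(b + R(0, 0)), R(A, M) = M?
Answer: 375/7 ≈ 53.571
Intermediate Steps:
n(f) = ¼ (n(f) = 1*(¼) = ¼)
F(G) = -7*G/4 (F(G) = G*(¼ - 2) = G*(-7/4) = -7*G/4)
a(b, y) = 1/b (a(b, y) = 1/(b + 0) = 1/b)
100*(a(F(-2), -12) + u(8)) = 100*(1/(-7/4*(-2)) + 2/8) = 100*(1/(7/2) + 2*(⅛)) = 100*(2/7 + ¼) = 100*(15/28) = 375/7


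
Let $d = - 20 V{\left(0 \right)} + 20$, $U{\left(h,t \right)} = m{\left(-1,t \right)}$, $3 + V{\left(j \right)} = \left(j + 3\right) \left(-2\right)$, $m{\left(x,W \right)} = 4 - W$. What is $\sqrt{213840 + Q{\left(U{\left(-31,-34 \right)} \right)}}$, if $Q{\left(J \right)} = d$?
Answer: $2 \sqrt{53510} \approx 462.64$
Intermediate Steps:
$V{\left(j \right)} = -9 - 2 j$ ($V{\left(j \right)} = -3 + \left(j + 3\right) \left(-2\right) = -3 + \left(3 + j\right) \left(-2\right) = -3 - \left(6 + 2 j\right) = -9 - 2 j$)
$U{\left(h,t \right)} = 4 - t$
$d = 200$ ($d = - 20 \left(-9 - 0\right) + 20 = - 20 \left(-9 + 0\right) + 20 = \left(-20\right) \left(-9\right) + 20 = 180 + 20 = 200$)
$Q{\left(J \right)} = 200$
$\sqrt{213840 + Q{\left(U{\left(-31,-34 \right)} \right)}} = \sqrt{213840 + 200} = \sqrt{214040} = 2 \sqrt{53510}$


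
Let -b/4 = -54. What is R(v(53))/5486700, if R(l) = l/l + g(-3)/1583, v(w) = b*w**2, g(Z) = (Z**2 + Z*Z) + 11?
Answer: 403/2171361525 ≈ 1.8560e-7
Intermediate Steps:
b = 216 (b = -4*(-54) = 216)
g(Z) = 11 + 2*Z**2 (g(Z) = (Z**2 + Z**2) + 11 = 2*Z**2 + 11 = 11 + 2*Z**2)
v(w) = 216*w**2
R(l) = 1612/1583 (R(l) = l/l + (11 + 2*(-3)**2)/1583 = 1 + (11 + 2*9)*(1/1583) = 1 + (11 + 18)*(1/1583) = 1 + 29*(1/1583) = 1 + 29/1583 = 1612/1583)
R(v(53))/5486700 = (1612/1583)/5486700 = (1612/1583)*(1/5486700) = 403/2171361525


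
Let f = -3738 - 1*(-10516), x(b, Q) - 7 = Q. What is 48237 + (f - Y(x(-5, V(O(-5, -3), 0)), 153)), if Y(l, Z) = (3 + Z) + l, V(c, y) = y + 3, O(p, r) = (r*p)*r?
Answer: 54849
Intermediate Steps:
O(p, r) = p*r² (O(p, r) = (p*r)*r = p*r²)
V(c, y) = 3 + y
x(b, Q) = 7 + Q
Y(l, Z) = 3 + Z + l
f = 6778 (f = -3738 + 10516 = 6778)
48237 + (f - Y(x(-5, V(O(-5, -3), 0)), 153)) = 48237 + (6778 - (3 + 153 + (7 + (3 + 0)))) = 48237 + (6778 - (3 + 153 + (7 + 3))) = 48237 + (6778 - (3 + 153 + 10)) = 48237 + (6778 - 1*166) = 48237 + (6778 - 166) = 48237 + 6612 = 54849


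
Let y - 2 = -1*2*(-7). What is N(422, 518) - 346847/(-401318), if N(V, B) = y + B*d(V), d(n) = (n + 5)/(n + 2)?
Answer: 22908881897/42539708 ≈ 538.53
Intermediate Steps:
d(n) = (5 + n)/(2 + n)
y = 16 (y = 2 - 1*2*(-7) = 2 - 2*(-7) = 2 + 14 = 16)
N(V, B) = 16 + B*(5 + V)/(2 + V) (N(V, B) = 16 + B*((5 + V)/(2 + V)) = 16 + B*(5 + V)/(2 + V))
N(422, 518) - 346847/(-401318) = (32 + 16*422 + 518*(5 + 422))/(2 + 422) - 346847/(-401318) = (32 + 6752 + 518*427)/424 - 346847*(-1)/401318 = (32 + 6752 + 221186)/424 - 1*(-346847/401318) = (1/424)*227970 + 346847/401318 = 113985/212 + 346847/401318 = 22908881897/42539708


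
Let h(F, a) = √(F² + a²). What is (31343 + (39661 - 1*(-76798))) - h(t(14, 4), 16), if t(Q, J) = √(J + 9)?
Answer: 147802 - √269 ≈ 1.4779e+5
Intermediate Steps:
t(Q, J) = √(9 + J)
(31343 + (39661 - 1*(-76798))) - h(t(14, 4), 16) = (31343 + (39661 - 1*(-76798))) - √((√(9 + 4))² + 16²) = (31343 + (39661 + 76798)) - √((√13)² + 256) = (31343 + 116459) - √(13 + 256) = 147802 - √269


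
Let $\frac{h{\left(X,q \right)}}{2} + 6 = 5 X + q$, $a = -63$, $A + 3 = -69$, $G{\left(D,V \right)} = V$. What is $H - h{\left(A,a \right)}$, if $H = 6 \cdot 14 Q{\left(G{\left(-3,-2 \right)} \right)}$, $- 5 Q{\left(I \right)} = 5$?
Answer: $774$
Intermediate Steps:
$Q{\left(I \right)} = -1$ ($Q{\left(I \right)} = \left(- \frac{1}{5}\right) 5 = -1$)
$A = -72$ ($A = -3 - 69 = -72$)
$h{\left(X,q \right)} = -12 + 2 q + 10 X$ ($h{\left(X,q \right)} = -12 + 2 \left(5 X + q\right) = -12 + 2 \left(q + 5 X\right) = -12 + \left(2 q + 10 X\right) = -12 + 2 q + 10 X$)
$H = -84$ ($H = 6 \cdot 14 \left(-1\right) = 84 \left(-1\right) = -84$)
$H - h{\left(A,a \right)} = -84 - \left(-12 + 2 \left(-63\right) + 10 \left(-72\right)\right) = -84 - \left(-12 - 126 - 720\right) = -84 - -858 = -84 + 858 = 774$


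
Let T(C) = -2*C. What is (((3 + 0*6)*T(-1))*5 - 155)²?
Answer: 15625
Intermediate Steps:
(((3 + 0*6)*T(-1))*5 - 155)² = (((3 + 0*6)*(-2*(-1)))*5 - 155)² = (((3 + 0)*2)*5 - 155)² = ((3*2)*5 - 155)² = (6*5 - 155)² = (30 - 155)² = (-125)² = 15625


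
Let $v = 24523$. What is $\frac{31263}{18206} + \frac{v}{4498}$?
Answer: $\frac{146771678}{20472647} \approx 7.1692$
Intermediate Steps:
$\frac{31263}{18206} + \frac{v}{4498} = \frac{31263}{18206} + \frac{24523}{4498} = \frac{146771678}{20472647}$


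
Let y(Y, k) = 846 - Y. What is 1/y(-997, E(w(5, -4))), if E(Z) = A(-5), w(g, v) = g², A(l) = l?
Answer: 1/1843 ≈ 0.00054259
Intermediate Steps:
E(Z) = -5
1/y(-997, E(w(5, -4))) = 1/(846 - 1*(-997)) = 1/(846 + 997) = 1/1843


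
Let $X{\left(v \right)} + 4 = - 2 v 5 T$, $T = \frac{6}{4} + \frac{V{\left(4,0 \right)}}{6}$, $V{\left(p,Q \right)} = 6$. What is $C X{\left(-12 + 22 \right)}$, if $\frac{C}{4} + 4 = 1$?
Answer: $3048$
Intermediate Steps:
$C = -12$ ($C = -16 + 4 \cdot 1 = -16 + 4 = -12$)
$T = \frac{5}{2}$ ($T = \frac{6}{4} + \frac{6}{6} = 6 \cdot \frac{1}{4} + 6 \cdot \frac{1}{6} = \frac{3}{2} + 1 = \frac{5}{2} \approx 2.5$)
$X{\left(v \right)} = -4 - 25 v$ ($X{\left(v \right)} = -4 + - 2 v 5 \cdot \frac{5}{2} = -4 + - 10 v \frac{5}{2} = -4 - 25 v$)
$C X{\left(-12 + 22 \right)} = - 12 \left(-4 - 25 \left(-12 + 22\right)\right) = - 12 \left(-4 - 250\right) = \left(-12\right) \left(-254\right) = 3048$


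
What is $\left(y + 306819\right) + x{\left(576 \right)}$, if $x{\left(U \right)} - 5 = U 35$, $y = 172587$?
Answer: $499571$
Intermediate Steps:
$x{\left(U \right)} = 5 + 35 U$ ($x{\left(U \right)} = 5 + U 35 = 5 + 35 U$)
$\left(y + 306819\right) + x{\left(576 \right)} = \left(172587 + 306819\right) + \left(5 + 35 \cdot 576\right) = 479406 + \left(5 + 20160\right) = 479406 + 20165 = 499571$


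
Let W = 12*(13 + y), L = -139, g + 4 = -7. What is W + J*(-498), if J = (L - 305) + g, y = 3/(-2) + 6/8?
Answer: 226737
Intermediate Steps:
g = -11 (g = -4 - 7 = -11)
y = -3/4 (y = 3*(-1/2) + 6*(1/8) = -3/2 + 3/4 = -3/4 ≈ -0.75000)
J = -455 (J = (-139 - 305) - 11 = -444 - 11 = -455)
W = 147 (W = 12*(13 - 3/4) = 12*(49/4) = 147)
W + J*(-498) = 147 - 455*(-498) = 147 + 226590 = 226737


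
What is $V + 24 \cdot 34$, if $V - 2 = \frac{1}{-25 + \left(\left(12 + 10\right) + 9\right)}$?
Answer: $\frac{4909}{6} \approx 818.17$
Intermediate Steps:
$V = \frac{13}{6}$ ($V = 2 + \frac{1}{-25 + \left(\left(12 + 10\right) + 9\right)} = 2 + \frac{1}{-25 + \left(22 + 9\right)} = 2 + \frac{1}{-25 + 31} = 2 + \frac{1}{6} = \frac{13}{6} \approx 2.1667$)
$V + 24 \cdot 34 = \frac{13}{6} + 24 \cdot 34 = \frac{13}{6} + 816 = \frac{4909}{6}$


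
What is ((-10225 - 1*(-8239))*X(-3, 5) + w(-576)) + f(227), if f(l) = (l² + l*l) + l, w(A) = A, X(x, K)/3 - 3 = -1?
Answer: 90793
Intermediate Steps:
X(x, K) = 6 (X(x, K) = 9 + 3*(-1) = 9 - 3 = 6)
f(l) = l + 2*l² (f(l) = (l² + l²) + l = 2*l² + l = l + 2*l²)
((-10225 - 1*(-8239))*X(-3, 5) + w(-576)) + f(227) = ((-10225 - 1*(-8239))*6 - 576) + 227*(1 + 2*227) = ((-10225 + 8239)*6 - 576) + 227*(1 + 454) = (-1986*6 - 576) + 227*455 = (-11916 - 576) + 103285 = -12492 + 103285 = 90793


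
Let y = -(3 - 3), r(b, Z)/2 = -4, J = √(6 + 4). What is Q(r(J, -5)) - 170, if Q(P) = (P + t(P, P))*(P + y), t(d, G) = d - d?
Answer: -106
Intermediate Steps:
t(d, G) = 0
J = √10 ≈ 3.1623
r(b, Z) = -8 (r(b, Z) = 2*(-4) = -8)
y = 0 (y = -1*0 = 0)
Q(P) = P² (Q(P) = (P + 0)*(P + 0) = P*P = P²)
Q(r(J, -5)) - 170 = (-8)² - 170 = 64 - 170 = -106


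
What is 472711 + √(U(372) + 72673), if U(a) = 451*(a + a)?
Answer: 472711 + √408217 ≈ 4.7335e+5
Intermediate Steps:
U(a) = 902*a (U(a) = 451*(2*a) = 902*a)
472711 + √(U(372) + 72673) = 472711 + √(902*372 + 72673) = 472711 + √(335544 + 72673) = 472711 + √408217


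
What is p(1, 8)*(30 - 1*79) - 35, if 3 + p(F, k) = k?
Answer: -280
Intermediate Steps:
p(F, k) = -3 + k
p(1, 8)*(30 - 1*79) - 35 = (-3 + 8)*(30 - 1*79) - 35 = 5*(30 - 79) - 35 = 5*(-49) - 35 = -245 - 35 = -280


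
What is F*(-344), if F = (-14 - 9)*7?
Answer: 55384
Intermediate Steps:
F = -161 (F = -23*7 = -161)
F*(-344) = -161*(-344) = 55384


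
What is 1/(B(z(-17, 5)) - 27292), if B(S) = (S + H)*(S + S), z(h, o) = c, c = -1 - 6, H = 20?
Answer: -1/27474 ≈ -3.6398e-5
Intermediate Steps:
c = -7
z(h, o) = -7
B(S) = 2*S*(20 + S) (B(S) = (S + 20)*(S + S) = (20 + S)*(2*S) = 2*S*(20 + S))
1/(B(z(-17, 5)) - 27292) = 1/(2*(-7)*(20 - 7) - 27292) = 1/(2*(-7)*13 - 27292) = 1/(-182 - 27292) = 1/(-27474) = -1/27474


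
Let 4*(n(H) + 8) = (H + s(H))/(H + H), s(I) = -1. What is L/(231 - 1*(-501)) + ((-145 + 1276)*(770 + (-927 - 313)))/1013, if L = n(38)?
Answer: -118291635095/225420864 ≈ -524.76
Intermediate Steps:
n(H) = -8 + (-1 + H)/(8*H) (n(H) = -8 + ((H - 1)/(H + H))/4 = -8 + ((-1 + H)/((2*H)))/4 = -8 + ((-1 + H)*(1/(2*H)))/4 = -8 + ((-1 + H)/(2*H))/4 = -8 + (-1 + H)/(8*H))
L = -2395/304 (L = (⅛)*(-1 - 63*38)/38 = (⅛)*(1/38)*(-1 - 2394) = (⅛)*(1/38)*(-2395) = -2395/304 ≈ -7.8783)
L/(231 - 1*(-501)) + ((-145 + 1276)*(770 + (-927 - 313)))/1013 = -2395/(304*(231 - 1*(-501))) + ((-145 + 1276)*(770 + (-927 - 313)))/1013 = -2395/(304*(231 + 501)) + (1131*(770 - 1240))*(1/1013) = -2395/304/732 + (1131*(-470))*(1/1013) = -2395/304*1/732 - 531570*1/1013 = -2395/222528 - 531570/1013 = -118291635095/225420864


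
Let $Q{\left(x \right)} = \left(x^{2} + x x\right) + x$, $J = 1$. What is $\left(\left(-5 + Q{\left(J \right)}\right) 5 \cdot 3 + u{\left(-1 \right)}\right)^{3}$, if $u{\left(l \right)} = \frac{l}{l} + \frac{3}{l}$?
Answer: $-32768$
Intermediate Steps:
$u{\left(l \right)} = 1 + \frac{3}{l}$
$Q{\left(x \right)} = x + 2 x^{2}$ ($Q{\left(x \right)} = \left(x^{2} + x^{2}\right) + x = 2 x^{2} + x = x + 2 x^{2}$)
$\left(\left(-5 + Q{\left(J \right)}\right) 5 \cdot 3 + u{\left(-1 \right)}\right)^{3} = \left(\left(-5 + 1 \left(1 + 2 \cdot 1\right)\right) 5 \cdot 3 + \frac{3 - 1}{-1}\right)^{3} = \left(\left(-5 + 1 \left(1 + 2\right)\right) 5 \cdot 3 - 2\right)^{3} = \left(\left(-5 + 1 \cdot 3\right) 5 \cdot 3 - 2\right)^{3} = \left(\left(-5 + 3\right) 5 \cdot 3 - 2\right)^{3} = \left(\left(-2\right) 5 \cdot 3 - 2\right)^{3} = \left(\left(-10\right) 3 - 2\right)^{3} = \left(-30 - 2\right)^{3} = \left(-32\right)^{3} = -32768$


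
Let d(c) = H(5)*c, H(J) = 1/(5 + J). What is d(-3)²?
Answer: 9/100 ≈ 0.090000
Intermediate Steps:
d(c) = c/10 (d(c) = c/(5 + 5) = c/10)
d(-3)² = ((⅒)*(-3))² = (-3/10)² = 9/100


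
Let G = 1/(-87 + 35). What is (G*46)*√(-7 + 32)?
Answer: -115/26 ≈ -4.4231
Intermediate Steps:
G = -1/52 (G = 1/(-52) = -1/52 ≈ -0.019231)
(G*46)*√(-7 + 32) = (-1/52*46)*√(-7 + 32) = -23*√25/26 = -23/26*5 = -115/26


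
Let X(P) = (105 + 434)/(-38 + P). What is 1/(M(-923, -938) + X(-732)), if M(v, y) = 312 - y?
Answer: 10/12493 ≈ 0.00080045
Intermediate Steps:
X(P) = 539/(-38 + P)
1/(M(-923, -938) + X(-732)) = 1/((312 - 1*(-938)) + 539/(-38 - 732)) = 1/((312 + 938) + 539/(-770)) = 1/(1250 + 539*(-1/770)) = 1/(1250 - 7/10) = 1/(12493/10) = 10/12493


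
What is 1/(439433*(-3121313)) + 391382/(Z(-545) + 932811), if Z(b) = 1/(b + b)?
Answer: 585136696154283311031/1394601555872520865181 ≈ 0.41957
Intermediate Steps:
Z(b) = 1/(2*b)
1/(439433*(-3121313)) + 391382/(Z(-545) + 932811) = 1/(439433*(-3121313)) + 391382/((½)/(-545) + 932811) = (1/439433)*(-1/3121313) + 391382/((½)*(-1/545) + 932811) = -1/1371607935529 + 391382/(-1/1090 + 932811) = -1/1371607935529 + 391382/(1016763989/1090) = -1/1371607935529 + 391382*(1090/1016763989) = -1/1371607935529 + 426606380/1016763989 = 585136696154283311031/1394601555872520865181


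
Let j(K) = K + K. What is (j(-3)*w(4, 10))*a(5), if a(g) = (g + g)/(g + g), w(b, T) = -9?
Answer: 54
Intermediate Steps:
j(K) = 2*K
a(g) = 1 (a(g) = (2*g)/((2*g)) = (2*g)*(1/(2*g)) = 1)
(j(-3)*w(4, 10))*a(5) = ((2*(-3))*(-9))*1 = -6*(-9)*1 = 54*1 = 54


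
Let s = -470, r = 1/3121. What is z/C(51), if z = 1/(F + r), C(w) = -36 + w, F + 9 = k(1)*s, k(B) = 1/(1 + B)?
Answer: -3121/11422845 ≈ -0.00027322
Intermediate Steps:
r = 1/3121 ≈ 0.00032041
F = -244 (F = -9 - 470/(1 + 1) = -9 - 470/2 = -9 + (1/2)*(-470) = -9 - 235 = -244)
z = -3121/761523 (z = 1/(-244 + 1/3121) = 1/(-761523/3121) = -3121/761523 ≈ -0.0040984)
z/C(51) = -3121/(761523*(-36 + 51)) = -3121/761523/15 = -3121/761523*1/15 = -3121/11422845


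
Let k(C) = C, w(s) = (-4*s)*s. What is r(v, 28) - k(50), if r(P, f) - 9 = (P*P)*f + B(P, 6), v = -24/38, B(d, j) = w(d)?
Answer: -11345/361 ≈ -31.427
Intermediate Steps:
w(s) = -4*s**2
B(d, j) = -4*d**2
v = -12/19 (v = -24*1/38 = -12/19 ≈ -0.63158)
r(P, f) = 9 - 4*P**2 + f*P**2 (r(P, f) = 9 + ((P*P)*f - 4*P**2) = 9 + (P**2*f - 4*P**2) = 9 + (f*P**2 - 4*P**2) = 9 + (-4*P**2 + f*P**2) = 9 - 4*P**2 + f*P**2)
r(v, 28) - k(50) = (9 - 4*(-12/19)**2 + 28*(-12/19)**2) - 1*50 = (9 - 4*144/361 + 28*(144/361)) - 50 = (9 - 576/361 + 4032/361) - 50 = 6705/361 - 50 = -11345/361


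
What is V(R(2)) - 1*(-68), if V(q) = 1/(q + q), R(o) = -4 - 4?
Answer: 1087/16 ≈ 67.938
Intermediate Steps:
R(o) = -8
V(q) = 1/(2*q)
V(R(2)) - 1*(-68) = (½)/(-8) - 1*(-68) = (½)*(-⅛) + 68 = -1/16 + 68 = 1087/16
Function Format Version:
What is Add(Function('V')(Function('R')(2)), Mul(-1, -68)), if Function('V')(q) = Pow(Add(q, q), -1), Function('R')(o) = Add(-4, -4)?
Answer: Rational(1087, 16) ≈ 67.938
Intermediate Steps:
Function('R')(o) = -8
Function('V')(q) = Mul(Rational(1, 2), Pow(q, -1)) (Function('V')(q) = Pow(Mul(2, q), -1) = Mul(Rational(1, 2), Pow(q, -1)))
Add(Function('V')(Function('R')(2)), Mul(-1, -68)) = Add(Mul(Rational(1, 2), Pow(-8, -1)), Mul(-1, -68)) = Add(Mul(Rational(1, 2), Rational(-1, 8)), 68) = Add(Rational(-1, 16), 68) = Rational(1087, 16)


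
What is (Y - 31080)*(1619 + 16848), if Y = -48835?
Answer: -1475790305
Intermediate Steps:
(Y - 31080)*(1619 + 16848) = (-48835 - 31080)*(1619 + 16848) = -79915*18467 = -1475790305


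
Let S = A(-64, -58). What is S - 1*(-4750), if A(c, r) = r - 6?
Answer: 4686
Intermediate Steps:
A(c, r) = -6 + r
S = -64 (S = -6 - 58 = -64)
S - 1*(-4750) = -64 - 1*(-4750) = -64 + 4750 = 4686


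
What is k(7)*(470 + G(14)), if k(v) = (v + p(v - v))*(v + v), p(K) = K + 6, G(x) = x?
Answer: 88088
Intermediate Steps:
p(K) = 6 + K
k(v) = 2*v*(6 + v) (k(v) = (v + (6 + (v - v)))*(v + v) = (v + (6 + 0))*(2*v) = (v + 6)*(2*v) = (6 + v)*(2*v) = 2*v*(6 + v))
k(7)*(470 + G(14)) = (2*7*(6 + 7))*(470 + 14) = (2*7*13)*484 = 182*484 = 88088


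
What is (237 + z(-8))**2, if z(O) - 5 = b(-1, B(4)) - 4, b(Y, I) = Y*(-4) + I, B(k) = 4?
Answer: 60516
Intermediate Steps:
b(Y, I) = I - 4*Y (b(Y, I) = -4*Y + I = I - 4*Y)
z(O) = 9 (z(O) = 5 + ((4 - 4*(-1)) - 4) = 5 + ((4 + 4) - 4) = 5 + (8 - 4) = 5 + 4 = 9)
(237 + z(-8))**2 = (237 + 9)**2 = 246**2 = 60516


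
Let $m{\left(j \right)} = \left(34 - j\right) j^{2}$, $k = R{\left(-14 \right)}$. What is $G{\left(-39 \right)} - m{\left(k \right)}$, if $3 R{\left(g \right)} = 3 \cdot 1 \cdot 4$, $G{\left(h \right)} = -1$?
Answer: $-481$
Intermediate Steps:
$R{\left(g \right)} = 4$ ($R{\left(g \right)} = \frac{3 \cdot 1 \cdot 4}{3} = \frac{3 \cdot 4}{3} = \frac{1}{3} \cdot 12 = 4$)
$k = 4$
$m{\left(j \right)} = j^{2} \left(34 - j\right)$
$G{\left(-39 \right)} - m{\left(k \right)} = -1 - 4^{2} \left(34 - 4\right) = -1 - 16 \left(34 - 4\right) = -1 - 16 \cdot 30 = -1 - 480 = -481$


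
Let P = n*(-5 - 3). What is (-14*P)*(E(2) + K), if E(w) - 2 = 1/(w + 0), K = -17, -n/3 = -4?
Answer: -19488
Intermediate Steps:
n = 12 (n = -3*(-4) = 12)
P = -96 (P = 12*(-5 - 3) = 12*(-8) = -96)
E(w) = 2 + 1/w (E(w) = 2 + 1/(w + 0) = 2 + 1/w)
(-14*P)*(E(2) + K) = (-14*(-96))*((2 + 1/2) - 17) = 1344*((2 + 1/2) - 17) = 1344*(5/2 - 17) = 1344*(-29/2) = -19488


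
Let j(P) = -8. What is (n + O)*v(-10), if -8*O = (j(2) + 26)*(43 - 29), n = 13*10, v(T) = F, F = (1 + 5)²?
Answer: 3546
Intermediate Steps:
F = 36 (F = 6² = 36)
v(T) = 36
n = 130
O = -63/2 (O = -(-8 + 26)*(43 - 29)/8 = -9*14/4 = -⅛*252 = -63/2 ≈ -31.500)
(n + O)*v(-10) = (130 - 63/2)*36 = (197/2)*36 = 3546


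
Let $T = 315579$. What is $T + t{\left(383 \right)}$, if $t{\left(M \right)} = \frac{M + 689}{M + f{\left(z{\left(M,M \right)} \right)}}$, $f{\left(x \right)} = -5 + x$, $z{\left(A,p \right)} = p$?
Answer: $\frac{240156691}{761} \approx 3.1558 \cdot 10^{5}$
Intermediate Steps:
$t{\left(M \right)} = \frac{689 + M}{-5 + 2 M}$ ($t{\left(M \right)} = \frac{M + 689}{M + \left(-5 + M\right)} = \frac{689 + M}{-5 + 2 M}$)
$T + t{\left(383 \right)} = 315579 + \frac{689 + 383}{-5 + 2 \cdot 383} = 315579 + \frac{1}{-5 + 766} \cdot 1072 = 315579 + \frac{1}{761} \cdot 1072 = 315579 + \frac{1072}{761} = \frac{240156691}{761}$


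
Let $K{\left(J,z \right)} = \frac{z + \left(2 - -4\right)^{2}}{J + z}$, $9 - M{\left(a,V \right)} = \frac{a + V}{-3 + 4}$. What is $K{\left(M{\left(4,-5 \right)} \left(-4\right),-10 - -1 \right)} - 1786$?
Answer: $- \frac{87541}{49} \approx -1786.6$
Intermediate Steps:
$M{\left(a,V \right)} = 9 - V - a$ ($M{\left(a,V \right)} = 9 - \frac{a + V}{-3 + 4} = 9 - \frac{V + a}{1} = 9 - \left(V + a\right) 1 = 9 - \left(V + a\right) = 9 - V - a$)
$K{\left(J,z \right)} = \frac{36 + z}{J + z}$ ($K{\left(J,z \right)} = \frac{z + \left(2 + 4\right)^{2}}{J + z} = \frac{z + 6^{2}}{J + z} = \frac{z + 36}{J + z} = \frac{36 + z}{J + z}$)
$K{\left(M{\left(4,-5 \right)} \left(-4\right),-10 - -1 \right)} - 1786 = \frac{36 - 9}{\left(9 - -5 - 4\right) \left(-4\right) - 9} - 1786 = \frac{36 + \left(-10 + 1\right)}{\left(9 + 5 - 4\right) \left(-4\right) + \left(-10 + 1\right)} - 1786 = \frac{36 - 9}{10 \left(-4\right) - 9} - 1786 = \frac{1}{-40 - 9} \cdot 27 - 1786 = \frac{1}{-49} \cdot 27 - 1786 = \left(- \frac{1}{49}\right) 27 - 1786 = - \frac{27}{49} - 1786 = - \frac{87541}{49}$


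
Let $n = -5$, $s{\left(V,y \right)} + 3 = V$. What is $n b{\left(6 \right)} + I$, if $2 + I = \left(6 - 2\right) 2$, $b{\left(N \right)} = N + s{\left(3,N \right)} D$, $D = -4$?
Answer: $-24$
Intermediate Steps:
$s{\left(V,y \right)} = -3 + V$
$b{\left(N \right)} = N$ ($b{\left(N \right)} = N + \left(-3 + 3\right) \left(-4\right) = N + 0 \left(-4\right) = N + 0 = N$)
$I = 6$ ($I = -2 + \left(6 - 2\right) 2 = -2 + 4 \cdot 2 = -2 + 8 = 6$)
$n b{\left(6 \right)} + I = \left(-5\right) 6 + 6 = -30 + 6 = -24$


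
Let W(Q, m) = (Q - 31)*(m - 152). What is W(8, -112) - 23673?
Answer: -17601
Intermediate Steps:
W(Q, m) = (-152 + m)*(-31 + Q) (W(Q, m) = (-31 + Q)*(-152 + m) = (-152 + m)*(-31 + Q))
W(8, -112) - 23673 = (4712 - 152*8 - 31*(-112) + 8*(-112)) - 23673 = (4712 - 1216 + 3472 - 896) - 23673 = 6072 - 23673 = -17601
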